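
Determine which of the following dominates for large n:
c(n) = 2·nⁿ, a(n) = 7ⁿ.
Comparing growth rates:
Growth-rate hierarchy: log n ≺ any polynomial ≺ any exponential cⁿ (c>1) ≺ n! ≺ nⁿ.
super-exponential nⁿ dominates exponential base 7 asymptotically.

c(n) grows faster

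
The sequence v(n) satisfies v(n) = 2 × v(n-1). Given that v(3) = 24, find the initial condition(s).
In general v(n) = 2ⁿ · v(0). At n = 3: v(0) = v(3) / 2^3 = 24 / 8 = 3.

v(0) = 3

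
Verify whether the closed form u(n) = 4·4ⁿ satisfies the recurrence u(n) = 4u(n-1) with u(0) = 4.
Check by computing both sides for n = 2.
From the recurrence with u(0) = 4:
  u(0) = 4, u(1) = 16, u(2) = 64
  so the recurrence gives u(2) = 64.
From the proposed closed form u(n) = 4·4ⁿ:
  u(2) = 64.
Both sides give 64 at n = 2, and the initial condition(s) match, so the closed form is consistent.

Yes, the closed form is correct.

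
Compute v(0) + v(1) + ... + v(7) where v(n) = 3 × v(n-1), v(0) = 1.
Computing the sequence terms: 1, 3, 9, 27, 81, 243, 729, 2187
Adding these values together:

3280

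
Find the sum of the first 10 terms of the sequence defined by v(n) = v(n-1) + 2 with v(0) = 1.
Computing the sequence terms: 1, 3, 5, 7, 9, 11, 13, 15, 17, 19
Adding these values together:

100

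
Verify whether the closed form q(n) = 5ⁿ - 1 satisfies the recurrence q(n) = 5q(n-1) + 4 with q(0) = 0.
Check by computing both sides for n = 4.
From the recurrence with q(0) = 0:
  q(0) = 0, q(1) = 4, q(2) = 24, q(3) = 124, q(4) = 624
  so the recurrence gives q(4) = 624.
From the proposed closed form q(n) = 5ⁿ - 1:
  q(4) = 624.
Both sides give 624 at n = 4, and the initial condition(s) match, so the closed form is consistent.

Yes, the closed form is correct.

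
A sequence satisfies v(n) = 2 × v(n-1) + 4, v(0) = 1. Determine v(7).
Computing step by step:
v(0) = 1
v(1) = 2 × 1 + 4 = 6
v(2) = 2 × 6 + 4 = 16
v(3) = 2 × 16 + 4 = 36
v(4) = 2 × 36 + 4 = 76
v(5) = 2 × 76 + 4 = 156
v(6) = 2 × 156 + 4 = 316
v(7) = 2 × 316 + 4 = 636

636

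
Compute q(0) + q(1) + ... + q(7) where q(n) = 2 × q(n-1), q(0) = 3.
Computing the sequence terms: 3, 6, 12, 24, 48, 96, 192, 384
Adding these values together:

765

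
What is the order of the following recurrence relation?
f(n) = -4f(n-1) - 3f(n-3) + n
The order is the largest lag k for which f(n-k) appears. Here the deepest term is f(n-3) (the n term is non-homogeneous and does not affect the order), so the order is 3.

Order 3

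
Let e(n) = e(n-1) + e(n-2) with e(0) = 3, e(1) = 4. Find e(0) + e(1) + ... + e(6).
Computing the sequence terms: 3, 4, 7, 11, 18, 29, 47
Adding these values together:

119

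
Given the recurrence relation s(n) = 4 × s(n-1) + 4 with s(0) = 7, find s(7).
Computing step by step:
s(0) = 7
s(1) = 4 × 7 + 4 = 32
s(2) = 4 × 32 + 4 = 132
s(3) = 4 × 132 + 4 = 532
s(4) = 4 × 532 + 4 = 2132
s(5) = 4 × 2132 + 4 = 8532
s(6) = 4 × 8532 + 4 = 34132
s(7) = 4 × 34132 + 4 = 136532

136532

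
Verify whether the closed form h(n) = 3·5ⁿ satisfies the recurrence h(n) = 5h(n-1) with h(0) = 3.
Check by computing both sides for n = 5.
From the recurrence with h(0) = 3:
  h(0) = 3, h(1) = 15, h(2) = 75, h(3) = 375, h(4) = 1875, h(5) = 9375
  so the recurrence gives h(5) = 9375.
From the proposed closed form h(n) = 3·5ⁿ:
  h(5) = 9375.
Both sides give 9375 at n = 5, and the initial condition(s) match, so the closed form is consistent.

Yes, the closed form is correct.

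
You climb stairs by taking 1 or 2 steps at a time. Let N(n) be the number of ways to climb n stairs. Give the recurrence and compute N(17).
Condition on the size of the last step (1 to 2): before it there were n-1, …, n-2 stairs climbed, and these cases are disjoint, so N(n) = N(n-1) + N(n-2) (Fibonacci-type sequence).
Initial conditions by direct count (compositions of i into parts ≤ 2): N(1) = 1; N(2) = 2.
Iterating the recurrence: N(3) = 3, N(4) = 5, N(5) = 8, N(6) = 13, N(7) = 21, N(8) = 34, N(9) = 55, N(10) = 89, N(11) = 144, N(12) = 233, N(13) = 377, N(14) = 610, N(15) = 987, N(16) = 1597, N(17) = 2584.

N(n) = N(n-1) + N(n-2), N(1) = 1, N(2) = 2; N(17) = 2584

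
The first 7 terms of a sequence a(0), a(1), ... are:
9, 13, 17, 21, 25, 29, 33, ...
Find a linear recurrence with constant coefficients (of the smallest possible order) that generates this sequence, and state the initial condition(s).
Look for the lowest-order linear relation among consecutive terms.
Observation: consecutive differences are constant (= 4).
Check at n=2: 1·13 + 4 = 17. ✓

a(n) = a(n-1) + 4, a(0) = 9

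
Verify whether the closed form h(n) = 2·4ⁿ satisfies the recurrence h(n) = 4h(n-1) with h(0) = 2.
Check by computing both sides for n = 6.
From the recurrence with h(0) = 2:
  h(0) = 2, h(1) = 8, h(2) = 32, h(3) = 128, h(4) = 512, h(5) = 2048, h(6) = 8192
  so the recurrence gives h(6) = 8192.
From the proposed closed form h(n) = 2·4ⁿ:
  h(6) = 8192.
Both sides give 8192 at n = 6, and the initial condition(s) match, so the closed form is consistent.

Yes, the closed form is correct.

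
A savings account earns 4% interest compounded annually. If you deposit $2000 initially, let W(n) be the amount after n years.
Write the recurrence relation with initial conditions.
Each year the balance grows by 4%, i.e. is multiplied by 1 + 4/100 = 1.04, so W(n) = 1.04 × W(n-1). The initial deposit gives W(0) = 2000.
Unrolling gives the closed form W(n) = 2000 × (1.04)ⁿ.

W(n) = 1.04 × W(n-1), W(0) = 2000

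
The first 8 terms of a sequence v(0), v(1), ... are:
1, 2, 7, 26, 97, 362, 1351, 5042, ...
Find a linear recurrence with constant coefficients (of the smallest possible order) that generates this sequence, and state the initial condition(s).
Look for the lowest-order linear relation among consecutive terms.
Observation: v(n) - 4·v(n-1) - (-1)·v(n-2) = 0 holds for the shown terms, and no order-1 relation v(n) = α·v(n-1) + β fits.
Check at n=3: 4·7 + (-1)·2 = 26. ✓

v(n) = 4v(n-1) - v(n-2), v(0) = 1, v(1) = 2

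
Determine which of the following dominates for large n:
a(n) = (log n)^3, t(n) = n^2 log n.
Comparing growth rates:
Growth-rate hierarchy: log n ≺ any polynomial ≺ any exponential cⁿ (c>1) ≺ n! ≺ nⁿ.
polynomial degree 2 (with log factor) dominates polylogarithmic (log n)^3 asymptotically.

t(n) grows faster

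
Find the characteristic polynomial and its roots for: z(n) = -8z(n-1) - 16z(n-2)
Substitute z(n) = rⁿ and divide through by rⁿ⁻²: r² + 8r + 16 = 0
Factor: (r + 4)² = 0, so r = -4 (double root).
General solution: z(n) = (A + Bn)·(-4)ⁿ

Characteristic: r² + 8r + 16 = 0, Roots: r = -4 (double root)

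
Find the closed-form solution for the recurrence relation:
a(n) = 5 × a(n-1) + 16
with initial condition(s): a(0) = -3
Recurrence: a(n) = 5 × a(n-1) + 16, initial: a(0) = -3.
Try a(n) = A·5ⁿ + C. Substituting: A·5ⁿ + C = 5(A·5ⁿ⁻¹ + C) + 16 = A·5ⁿ + 5C + 16, so C = 5C + 16, giving C = -4. Then a(0) = A - 4 = -3 gives A = 1.

a(n) = 5ⁿ - 4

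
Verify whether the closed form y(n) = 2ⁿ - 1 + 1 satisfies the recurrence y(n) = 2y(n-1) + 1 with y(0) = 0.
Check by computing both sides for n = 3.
From the recurrence with y(0) = 0:
  y(0) = 0, y(1) = 1, y(2) = 3, y(3) = 7
  so the recurrence gives y(3) = 7.
From the proposed closed form y(n) = 2ⁿ - 1 + 1:
  y(3) = 8.
The recurrence gives 7 but the closed form gives 8, so the closed form does not satisfy the recurrence.

No, the closed form is incorrect.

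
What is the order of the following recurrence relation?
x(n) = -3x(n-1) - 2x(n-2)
The order is the largest lag k for which x(n-k) appears. Here the deepest term is x(n-2), so the order is 2.

Order 2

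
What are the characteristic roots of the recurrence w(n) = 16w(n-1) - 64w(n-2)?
Substitute w(n) = rⁿ and divide through by rⁿ⁻²: r² - 16r + 64 = 0
Factor: (r - 8)² = 0, so r = 8 (double root).
General solution: w(n) = (A + Bn)·8ⁿ

Characteristic: r² - 16r + 64 = 0, Roots: r = 8 (double root)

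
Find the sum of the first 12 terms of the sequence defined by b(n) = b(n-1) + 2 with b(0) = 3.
Computing the sequence terms: 3, 5, 7, 9, 11, 13, 15, 17, 19, 21, 23, 25
Adding these values together:

168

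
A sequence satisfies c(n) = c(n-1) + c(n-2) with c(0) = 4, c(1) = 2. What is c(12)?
Computing the sequence terms:
4, 2, 6, 8, 14, 22, 36, 58, 94, 152, 246, 398, 644

644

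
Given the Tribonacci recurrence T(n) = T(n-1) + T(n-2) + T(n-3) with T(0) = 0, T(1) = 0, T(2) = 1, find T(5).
Computing the sequence terms:
0, 0, 1, 1, 2, 4

4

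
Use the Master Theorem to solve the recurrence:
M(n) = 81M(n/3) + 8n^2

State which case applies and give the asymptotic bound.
Master Theorem template: M(n) = a·M(n/b) + f(n).
Here: a=81, b=3, f(n)=8n^2
Compute log_b(a) = log_3(81) = 4.
f(n) = 8n^2 = O(n^(4-ε)) with ε = 2. Case 1: M(n) = Θ(n^log_b(a)) = Θ(n^4).

Case 1: M(n) = Θ(n^4)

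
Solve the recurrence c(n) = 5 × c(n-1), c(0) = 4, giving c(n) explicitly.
Recurrence: c(n) = 5 × c(n-1), initial: c(0) = 4.
Each term is 5 times the previous, so this is geometric with ratio 5. After n steps: c(n) = c(0)·5ⁿ = 4·5ⁿ.

c(n) = 4·5ⁿ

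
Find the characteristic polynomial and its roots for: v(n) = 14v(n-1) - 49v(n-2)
Substitute v(n) = rⁿ and divide through by rⁿ⁻²: r² - 14r + 49 = 0
Factor: (r - 7)² = 0, so r = 7 (double root).
General solution: v(n) = (A + Bn)·7ⁿ

Characteristic: r² - 14r + 49 = 0, Roots: r = 7 (double root)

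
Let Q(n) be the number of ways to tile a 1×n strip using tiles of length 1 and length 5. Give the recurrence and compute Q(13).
Condition on the last tile: it has length 1 (leaving a 1×(n-1) strip) or length 5 (leaving a 1×(n-5) strip), so Q(n) = Q(n-1) + Q(n-5) (order-5 linear recurrence).
For 0 ≤ i < 5 only unit tiles fit, so Q(i) = 1.
Iterating the recurrence: Q(5) = 2, Q(6) = 3, Q(7) = 4, Q(8) = 5, Q(9) = 6, Q(10) = 8, Q(11) = 11, Q(12) = 15, Q(13) = 20.

Q(n) = Q(n-1) + Q(n-5), with Q(i) = 1 for 0 ≤ i < 5; Q(13) = 20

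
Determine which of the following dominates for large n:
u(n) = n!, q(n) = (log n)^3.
Comparing growth rates:
Growth-rate hierarchy: log n ≺ any polynomial ≺ any exponential cⁿ (c>1) ≺ n! ≺ nⁿ.
factorial dominates polylogarithmic (log n)^3 asymptotically.

u(n) grows faster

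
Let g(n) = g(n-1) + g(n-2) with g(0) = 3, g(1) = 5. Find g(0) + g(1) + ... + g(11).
Computing the sequence terms: 3, 5, 8, 13, 21, 34, 55, 89, 144, 233, 377, 610
Adding these values together:

1592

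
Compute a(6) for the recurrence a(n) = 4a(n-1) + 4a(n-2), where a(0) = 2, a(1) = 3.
Computing the sequence terms:
2, 3, 20, 92, 448, 2160, 10432

10432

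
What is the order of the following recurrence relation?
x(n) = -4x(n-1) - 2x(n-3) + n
The order is the largest lag k for which x(n-k) appears. Here the deepest term is x(n-3) (the n term is non-homogeneous and does not affect the order), so the order is 3.

Order 3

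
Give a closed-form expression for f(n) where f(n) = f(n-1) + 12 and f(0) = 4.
Recurrence: f(n) = f(n-1) + 12, initial: f(0) = 4.
Each step adds 12, so f(n) = f(0) + 12n = 12n + 4.

f(n) = 12n + 4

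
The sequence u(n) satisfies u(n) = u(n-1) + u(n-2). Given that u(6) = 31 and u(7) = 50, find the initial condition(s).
Work backwards using u(k) = u(k+2) - u(k+1):
u(5) = u(7) - u(6) = 50 - 31 = 19
u(4) = u(6) - u(5) = 31 - 19 = 12
u(3) = u(5) - u(4) = 19 - 12 = 7
u(2) = u(4) - u(3) = 12 - 7 = 5
u(1) = u(3) - u(2) = 7 - 5 = 2
u(0) = u(2) - u(1) = 5 - 2 = 3

u(0) = 3, u(1) = 2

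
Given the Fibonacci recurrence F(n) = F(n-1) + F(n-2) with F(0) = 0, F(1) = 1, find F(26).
Computing the sequence terms:
0, 1, 1, 2, 3, 5, 8, 13, 21, 34, 55, 89, 144, 233, 377, 610, 987, 1597, 2584, 4181, 6765, 10946, 17711, 28657, 46368, 75025, 121393

121393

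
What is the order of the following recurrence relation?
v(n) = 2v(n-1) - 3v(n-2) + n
The order is the largest lag k for which v(n-k) appears. Here the deepest term is v(n-2) (the n term is non-homogeneous and does not affect the order), so the order is 2.

Order 2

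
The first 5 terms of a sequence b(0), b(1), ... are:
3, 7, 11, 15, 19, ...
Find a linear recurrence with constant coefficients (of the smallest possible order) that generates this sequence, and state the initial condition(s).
Look for the lowest-order linear relation among consecutive terms.
Observation: consecutive differences are constant (= 4).
Check at n=2: 1·7 + 4 = 11. ✓

b(n) = b(n-1) + 4, b(0) = 3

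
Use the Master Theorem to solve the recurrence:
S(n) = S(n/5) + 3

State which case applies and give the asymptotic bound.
Master Theorem template: S(n) = a·S(n/b) + f(n).
Here: a=1, b=5, f(n)=3
Compute log_b(a) = log_5(1) = 0.
f(n) = 3 = Θ(1). Case 2: S(n) = Θ(log n).

Case 2: S(n) = Θ(log n)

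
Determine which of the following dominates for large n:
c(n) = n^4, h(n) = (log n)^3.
Comparing growth rates:
Growth-rate hierarchy: log n ≺ any polynomial ≺ any exponential cⁿ (c>1) ≺ n! ≺ nⁿ.
polynomial degree 4 dominates polylogarithmic (log n)^3 asymptotically.

c(n) grows faster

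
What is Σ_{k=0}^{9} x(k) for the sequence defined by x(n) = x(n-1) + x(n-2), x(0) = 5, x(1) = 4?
Computing the sequence terms: 5, 4, 9, 13, 22, 35, 57, 92, 149, 241
Adding these values together:

627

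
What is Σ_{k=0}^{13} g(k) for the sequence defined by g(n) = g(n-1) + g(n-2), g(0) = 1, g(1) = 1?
Computing the sequence terms: 1, 1, 2, 3, 5, 8, 13, 21, 34, 55, 89, 144, 233, 377
Adding these values together:

986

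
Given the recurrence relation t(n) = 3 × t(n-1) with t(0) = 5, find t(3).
Computing step by step:
t(0) = 5
t(1) = 3 × 5 = 15
t(2) = 3 × 15 = 45
t(3) = 3 × 45 = 135

135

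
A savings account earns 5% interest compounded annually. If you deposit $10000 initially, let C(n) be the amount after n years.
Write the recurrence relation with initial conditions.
Each year the balance grows by 5%, i.e. is multiplied by 1 + 5/100 = 1.05, so C(n) = 1.05 × C(n-1). The initial deposit gives C(0) = 10000.
Unrolling gives the closed form C(n) = 10000 × (1.05)ⁿ.

C(n) = 1.05 × C(n-1), C(0) = 10000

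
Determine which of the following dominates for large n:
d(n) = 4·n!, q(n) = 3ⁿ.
Comparing growth rates:
Growth-rate hierarchy: log n ≺ any polynomial ≺ any exponential cⁿ (c>1) ≺ n! ≺ nⁿ.
factorial dominates exponential base 3 asymptotically.

d(n) grows faster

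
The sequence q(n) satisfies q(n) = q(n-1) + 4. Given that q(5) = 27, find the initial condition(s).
q(5) = q(0) + 5·4, so q(0) = 27 - 20 = 7.

q(0) = 7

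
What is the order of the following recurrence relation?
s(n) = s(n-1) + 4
The order is the largest lag k for which s(n-k) appears. Here the deepest term is s(n-1) (the 4 term is non-homogeneous and does not affect the order), so the order is 1.

Order 1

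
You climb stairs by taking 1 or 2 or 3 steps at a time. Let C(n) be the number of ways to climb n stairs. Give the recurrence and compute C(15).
Condition on the size of the last step (1 to 3): before it there were n-1, …, n-3 stairs climbed, and these cases are disjoint, so C(n) = C(n-1) + C(n-2) + C(n-3) (order-3 linear recurrence).
Initial conditions by direct count (compositions of i into parts ≤ 3): C(1) = 1; C(2) = 2; C(3) = 4.
Iterating the recurrence: C(4) = 7, C(5) = 13, C(6) = 24, C(7) = 44, C(8) = 81, C(9) = 149, C(10) = 274, C(11) = 504, C(12) = 927, C(13) = 1705, C(14) = 3136, C(15) = 5768.

C(n) = C(n-1) + C(n-2) + C(n-3), C(1) = 1, C(2) = 2, C(3) = 4; C(15) = 5768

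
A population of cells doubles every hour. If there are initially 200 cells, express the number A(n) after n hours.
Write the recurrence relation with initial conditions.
Each hour multiplies the count by 2, so the count after n hours depends only on the count after n-1 hours: A(n) = 2 × A(n-1). The starting count gives A(0) = 200.
Unrolling n times gives the closed form A(n) = 200 × 2ⁿ.

A(n) = 2 × A(n-1), A(0) = 200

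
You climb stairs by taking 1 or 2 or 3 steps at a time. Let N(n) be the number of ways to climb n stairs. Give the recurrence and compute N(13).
Condition on the size of the last step (1 to 3): before it there were n-1, …, n-3 stairs climbed, and these cases are disjoint, so N(n) = N(n-1) + N(n-2) + N(n-3) (order-3 linear recurrence).
Initial conditions by direct count (compositions of i into parts ≤ 3): N(1) = 1; N(2) = 2; N(3) = 4.
Iterating the recurrence: N(4) = 7, N(5) = 13, N(6) = 24, N(7) = 44, N(8) = 81, N(9) = 149, N(10) = 274, N(11) = 504, N(12) = 927, N(13) = 1705.

N(n) = N(n-1) + N(n-2) + N(n-3), N(1) = 1, N(2) = 2, N(3) = 4; N(13) = 1705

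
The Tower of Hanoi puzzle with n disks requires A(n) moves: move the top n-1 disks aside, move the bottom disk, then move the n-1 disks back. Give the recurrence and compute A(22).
Moving n disks = move the top n-1 disks aside (A(n-1) moves) + move the largest disk (1 move) + move the n-1 disks back on top (A(n-1) moves), so A(n) = 2A(n-1) + 1, with A(1) = 1 (a single disk takes one move).
First terms: 1, 3, 7, 15, 31, 63, … — each is one less than a power of 2. Indeed A(n) + 1 = 2(A(n-1) + 1) with A(1) + 1 = 2, so A(n) + 1 = 2ⁿ and A(n) = 2ⁿ - 1.
Hence A(22) = 2^22 - 1 = 4194304 - 1 = 4194303.

A(n) = 2A(n-1) + 1, A(1) = 1; A(22) = 4194303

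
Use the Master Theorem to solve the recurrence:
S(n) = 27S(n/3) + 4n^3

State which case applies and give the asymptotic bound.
Master Theorem template: S(n) = a·S(n/b) + f(n).
Here: a=27, b=3, f(n)=4n^3
Compute log_b(a) = log_3(27) = 3.
f(n) = 4n^3 = Θ(n^3). Case 2: S(n) = Θ(n^3 log n).

Case 2: S(n) = Θ(n^3 log n)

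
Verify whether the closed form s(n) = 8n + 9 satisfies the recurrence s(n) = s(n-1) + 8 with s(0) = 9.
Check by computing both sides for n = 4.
From the recurrence with s(0) = 9:
  s(0) = 9, s(1) = 17, s(2) = 25, s(3) = 33, s(4) = 41
  so the recurrence gives s(4) = 41.
From the proposed closed form s(n) = 8n + 9:
  s(4) = 41.
Both sides give 41 at n = 4, and the initial condition(s) match, so the closed form is consistent.

Yes, the closed form is correct.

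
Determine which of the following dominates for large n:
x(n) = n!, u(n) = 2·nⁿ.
Comparing growth rates:
Growth-rate hierarchy: log n ≺ any polynomial ≺ any exponential cⁿ (c>1) ≺ n! ≺ nⁿ.
super-exponential nⁿ dominates factorial asymptotically.

u(n) grows faster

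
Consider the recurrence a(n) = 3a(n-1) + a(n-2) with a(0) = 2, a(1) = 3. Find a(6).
Computing the sequence terms:
2, 3, 11, 36, 119, 393, 1298

1298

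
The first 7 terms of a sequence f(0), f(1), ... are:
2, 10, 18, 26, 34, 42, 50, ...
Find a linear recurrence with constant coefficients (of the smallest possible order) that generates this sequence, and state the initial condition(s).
Look for the lowest-order linear relation among consecutive terms.
Observation: consecutive differences are constant (= 8).
Check at n=2: 1·10 + 8 = 18. ✓

f(n) = f(n-1) + 8, f(0) = 2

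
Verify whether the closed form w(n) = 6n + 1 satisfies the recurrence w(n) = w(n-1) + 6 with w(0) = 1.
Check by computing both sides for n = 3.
From the recurrence with w(0) = 1:
  w(0) = 1, w(1) = 7, w(2) = 13, w(3) = 19
  so the recurrence gives w(3) = 19.
From the proposed closed form w(n) = 6n + 1:
  w(3) = 19.
Both sides give 19 at n = 3, and the initial condition(s) match, so the closed form is consistent.

Yes, the closed form is correct.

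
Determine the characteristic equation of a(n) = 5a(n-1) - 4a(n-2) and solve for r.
Substitute a(n) = rⁿ and divide through by rⁿ⁻²: r² - 5r + 4 = 0
Factor: (r - 4)(r - 1) = 0, so r = 4, 1.
General solution: a(n) = A·4ⁿ + B·1ⁿ

Characteristic: r² - 5r + 4 = 0, Roots: r = 4, 1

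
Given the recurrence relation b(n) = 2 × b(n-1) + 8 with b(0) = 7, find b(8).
Computing step by step:
b(0) = 7
b(1) = 2 × 7 + 8 = 22
b(2) = 2 × 22 + 8 = 52
b(3) = 2 × 52 + 8 = 112
b(4) = 2 × 112 + 8 = 232
b(5) = 2 × 232 + 8 = 472
b(6) = 2 × 472 + 8 = 952
b(7) = 2 × 952 + 8 = 1912
b(8) = 2 × 1912 + 8 = 3832

3832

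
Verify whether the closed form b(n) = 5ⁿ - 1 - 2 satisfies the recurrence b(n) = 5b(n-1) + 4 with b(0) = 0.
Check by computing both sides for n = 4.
From the recurrence with b(0) = 0:
  b(0) = 0, b(1) = 4, b(2) = 24, b(3) = 124, b(4) = 624
  so the recurrence gives b(4) = 624.
From the proposed closed form b(n) = 5ⁿ - 1 - 2:
  b(4) = 622.
The recurrence gives 624 but the closed form gives 622, so the closed form does not satisfy the recurrence.

No, the closed form is incorrect.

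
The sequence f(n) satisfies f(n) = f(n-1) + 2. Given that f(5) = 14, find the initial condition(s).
f(5) = f(0) + 5·2, so f(0) = 14 - 10 = 4.

f(0) = 4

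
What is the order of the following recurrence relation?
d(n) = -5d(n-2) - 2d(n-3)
The order is the largest lag k for which d(n-k) appears. Here the deepest term is d(n-3), so the order is 3.

Order 3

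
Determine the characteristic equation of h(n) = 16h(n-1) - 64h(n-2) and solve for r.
Substitute h(n) = rⁿ and divide through by rⁿ⁻²: r² - 16r + 64 = 0
Factor: (r - 8)² = 0, so r = 8 (double root).
General solution: h(n) = (A + Bn)·8ⁿ

Characteristic: r² - 16r + 64 = 0, Roots: r = 8 (double root)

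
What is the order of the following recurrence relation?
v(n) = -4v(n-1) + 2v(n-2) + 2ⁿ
The order is the largest lag k for which v(n-k) appears. Here the deepest term is v(n-2) (the 2ⁿ term is non-homogeneous and does not affect the order), so the order is 2.

Order 2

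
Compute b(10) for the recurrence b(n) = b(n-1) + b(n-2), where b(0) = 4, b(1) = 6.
Computing the sequence terms:
4, 6, 10, 16, 26, 42, 68, 110, 178, 288, 466

466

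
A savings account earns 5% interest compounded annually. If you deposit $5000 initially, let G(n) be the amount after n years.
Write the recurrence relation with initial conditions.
Each year the balance grows by 5%, i.e. is multiplied by 1 + 5/100 = 1.05, so G(n) = 1.05 × G(n-1). The initial deposit gives G(0) = 5000.
Unrolling gives the closed form G(n) = 5000 × (1.05)ⁿ.

G(n) = 1.05 × G(n-1), G(0) = 5000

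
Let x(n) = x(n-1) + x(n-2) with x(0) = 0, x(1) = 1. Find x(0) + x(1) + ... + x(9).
Computing the sequence terms: 0, 1, 1, 2, 3, 5, 8, 13, 21, 34
Adding these values together:

88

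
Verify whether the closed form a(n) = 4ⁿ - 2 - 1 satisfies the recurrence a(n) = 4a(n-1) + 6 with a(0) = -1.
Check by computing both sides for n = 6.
From the recurrence with a(0) = -1:
  a(0) = -1, a(1) = 2, a(2) = 14, a(3) = 62, a(4) = 254, a(5) = 1022, a(6) = 4094
  so the recurrence gives a(6) = 4094.
From the proposed closed form a(n) = 4ⁿ - 2 - 1:
  a(6) = 4093.
The recurrence gives 4094 but the closed form gives 4093, so the closed form does not satisfy the recurrence.

No, the closed form is incorrect.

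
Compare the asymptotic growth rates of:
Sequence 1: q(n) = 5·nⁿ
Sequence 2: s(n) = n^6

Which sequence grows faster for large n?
Comparing growth rates:
Growth-rate hierarchy: log n ≺ any polynomial ≺ any exponential cⁿ (c>1) ≺ n! ≺ nⁿ.
super-exponential nⁿ dominates polynomial degree 6 asymptotically.

q(n) grows faster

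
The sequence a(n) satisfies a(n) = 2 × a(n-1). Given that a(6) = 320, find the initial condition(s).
In general a(n) = 2ⁿ · a(0). At n = 6: a(0) = a(6) / 2^6 = 320 / 64 = 5.

a(0) = 5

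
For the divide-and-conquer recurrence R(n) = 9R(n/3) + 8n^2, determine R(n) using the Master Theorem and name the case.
Master Theorem template: R(n) = a·R(n/b) + f(n).
Here: a=9, b=3, f(n)=8n^2
Compute log_b(a) = log_3(9) = 2.
f(n) = 8n^2 = Θ(n^2). Case 2: R(n) = Θ(n^2 log n).

Case 2: R(n) = Θ(n^2 log n)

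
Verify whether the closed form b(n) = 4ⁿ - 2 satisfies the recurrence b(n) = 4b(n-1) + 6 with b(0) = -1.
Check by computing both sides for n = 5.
From the recurrence with b(0) = -1:
  b(0) = -1, b(1) = 2, b(2) = 14, b(3) = 62, b(4) = 254, b(5) = 1022
  so the recurrence gives b(5) = 1022.
From the proposed closed form b(n) = 4ⁿ - 2:
  b(5) = 1022.
Both sides give 1022 at n = 5, and the initial condition(s) match, so the closed form is consistent.

Yes, the closed form is correct.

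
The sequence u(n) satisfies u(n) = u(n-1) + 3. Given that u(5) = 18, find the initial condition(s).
u(5) = u(0) + 5·3, so u(0) = 18 - 15 = 3.

u(0) = 3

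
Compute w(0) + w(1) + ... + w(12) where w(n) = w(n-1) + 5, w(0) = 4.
Computing the sequence terms: 4, 9, 14, 19, 24, 29, 34, 39, 44, 49, 54, 59, 64
Adding these values together:

442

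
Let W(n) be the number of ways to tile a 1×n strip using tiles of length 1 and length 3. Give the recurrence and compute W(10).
Condition on the last tile: it has length 1 (leaving a 1×(n-1) strip) or length 3 (leaving a 1×(n-3) strip), so W(n) = W(n-1) + W(n-3) (order-3 linear recurrence).
For 0 ≤ i < 3 only unit tiles fit, so W(i) = 1.
Iterating the recurrence: W(3) = 2, W(4) = 3, W(5) = 4, W(6) = 6, W(7) = 9, W(8) = 13, W(9) = 19, W(10) = 28.

W(n) = W(n-1) + W(n-3), with W(i) = 1 for 0 ≤ i < 3; W(10) = 28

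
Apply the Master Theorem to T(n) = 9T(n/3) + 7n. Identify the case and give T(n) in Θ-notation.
Master Theorem template: T(n) = a·T(n/b) + f(n).
Here: a=9, b=3, f(n)=7n
Compute log_b(a) = log_3(9) = 2.
f(n) = 7n = O(n^(2-ε)) with ε = 1. Case 1: T(n) = Θ(n^log_b(a)) = Θ(n^2).

Case 1: T(n) = Θ(n^2)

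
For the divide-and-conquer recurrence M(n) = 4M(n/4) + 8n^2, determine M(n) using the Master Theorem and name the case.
Master Theorem template: M(n) = a·M(n/b) + f(n).
Here: a=4, b=4, f(n)=8n^2
Compute log_b(a) = log_4(4) = 1.
f(n) = 8n^2 = Ω(n^(1+ε)) with ε = 1, and the regularity condition holds (a·f(n/b) = (a/b^2)·f(n) with a/b^2 = 4^-1 < 1). Case 3: M(n) = Θ(f(n)) = Θ(n^2).

Case 3: M(n) = Θ(n^2)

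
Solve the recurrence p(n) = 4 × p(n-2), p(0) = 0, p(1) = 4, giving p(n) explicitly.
Recurrence: p(n) = 4 × p(n-2), initial: p(0) = 0, p(1) = 4.
Characteristic equation: r² - 4 = 0, which factors as (r - 2)(r + 2) = 0, so r = 2, -2. General solution p(n) = A·2ⁿ + B·(-2)ⁿ. From p(0) = 0: A + B = 0. From p(1) = 4: 2A - 2B = 4. Solving gives A = 1, B = -1.

p(n) = 2ⁿ - (-2)ⁿ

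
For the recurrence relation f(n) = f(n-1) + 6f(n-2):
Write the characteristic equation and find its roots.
Substitute f(n) = rⁿ and divide through by rⁿ⁻²: r² - r - 6 = 0
Factor: (r + 2)(r - 3) = 0, so r = -2, 3.
General solution: f(n) = A·(-2)ⁿ + B·3ⁿ

Characteristic: r² - r - 6 = 0, Roots: r = -2, 3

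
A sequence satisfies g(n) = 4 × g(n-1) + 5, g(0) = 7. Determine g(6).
Computing step by step:
g(0) = 7
g(1) = 4 × 7 + 5 = 33
g(2) = 4 × 33 + 5 = 137
g(3) = 4 × 137 + 5 = 553
g(4) = 4 × 553 + 5 = 2217
g(5) = 4 × 2217 + 5 = 8873
g(6) = 4 × 8873 + 5 = 35497

35497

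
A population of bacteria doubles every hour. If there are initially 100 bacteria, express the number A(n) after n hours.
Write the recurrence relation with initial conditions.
Each hour multiplies the count by 2, so the count after n hours depends only on the count after n-1 hours: A(n) = 2 × A(n-1). The starting count gives A(0) = 100.
Unrolling n times gives the closed form A(n) = 100 × 2ⁿ.

A(n) = 2 × A(n-1), A(0) = 100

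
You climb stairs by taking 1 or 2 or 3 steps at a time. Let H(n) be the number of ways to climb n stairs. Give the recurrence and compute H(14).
Condition on the size of the last step (1 to 3): before it there were n-1, …, n-3 stairs climbed, and these cases are disjoint, so H(n) = H(n-1) + H(n-2) + H(n-3) (order-3 linear recurrence).
Initial conditions by direct count (compositions of i into parts ≤ 3): H(1) = 1; H(2) = 2; H(3) = 4.
Iterating the recurrence: H(4) = 7, H(5) = 13, H(6) = 24, H(7) = 44, H(8) = 81, H(9) = 149, H(10) = 274, H(11) = 504, H(12) = 927, H(13) = 1705, H(14) = 3136.

H(n) = H(n-1) + H(n-2) + H(n-3), H(1) = 1, H(2) = 2, H(3) = 4; H(14) = 3136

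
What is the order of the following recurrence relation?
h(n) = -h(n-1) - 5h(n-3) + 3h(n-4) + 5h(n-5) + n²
The order is the largest lag k for which h(n-k) appears. Here the deepest term is h(n-5) (the n² term is non-homogeneous and does not affect the order), so the order is 5.

Order 5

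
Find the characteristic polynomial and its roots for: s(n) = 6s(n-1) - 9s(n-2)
Substitute s(n) = rⁿ and divide through by rⁿ⁻²: r² - 6r + 9 = 0
Factor: (r - 3)² = 0, so r = 3 (double root).
General solution: s(n) = (A + Bn)·3ⁿ

Characteristic: r² - 6r + 9 = 0, Roots: r = 3 (double root)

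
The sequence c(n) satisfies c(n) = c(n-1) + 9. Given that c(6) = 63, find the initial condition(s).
c(6) = c(0) + 6·9, so c(0) = 63 - 54 = 9.

c(0) = 9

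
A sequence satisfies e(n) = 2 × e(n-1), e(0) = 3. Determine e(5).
Computing step by step:
e(0) = 3
e(1) = 2 × 3 = 6
e(2) = 2 × 6 = 12
e(3) = 2 × 12 = 24
e(4) = 2 × 24 = 48
e(5) = 2 × 48 = 96

96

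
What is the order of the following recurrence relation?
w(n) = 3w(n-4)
The order is the largest lag k for which w(n-k) appears. Here the deepest term is w(n-4), so the order is 4.

Order 4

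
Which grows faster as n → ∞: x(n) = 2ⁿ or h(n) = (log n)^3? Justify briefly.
Comparing growth rates:
Growth-rate hierarchy: log n ≺ any polynomial ≺ any exponential cⁿ (c>1) ≺ n! ≺ nⁿ.
exponential base 2 dominates polylogarithmic (log n)^3 asymptotically.

x(n) grows faster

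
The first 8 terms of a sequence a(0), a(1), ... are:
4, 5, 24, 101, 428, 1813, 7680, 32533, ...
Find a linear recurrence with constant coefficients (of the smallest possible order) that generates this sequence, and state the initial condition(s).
Look for the lowest-order linear relation among consecutive terms.
Observation: a(n) - 4·a(n-1) - (1)·a(n-2) = 0 holds for the shown terms, and no order-1 relation a(n) = α·a(n-1) + β fits.
Check at n=3: 4·24 + (1)·5 = 101. ✓

a(n) = 4a(n-1) + a(n-2), a(0) = 4, a(1) = 5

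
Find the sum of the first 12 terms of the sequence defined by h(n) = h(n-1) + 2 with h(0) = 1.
Computing the sequence terms: 1, 3, 5, 7, 9, 11, 13, 15, 17, 19, 21, 23
Adding these values together:

144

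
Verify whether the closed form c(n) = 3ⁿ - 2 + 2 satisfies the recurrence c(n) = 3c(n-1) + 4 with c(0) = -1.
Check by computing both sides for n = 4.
From the recurrence with c(0) = -1:
  c(0) = -1, c(1) = 1, c(2) = 7, c(3) = 25, c(4) = 79
  so the recurrence gives c(4) = 79.
From the proposed closed form c(n) = 3ⁿ - 2 + 2:
  c(4) = 81.
The recurrence gives 79 but the closed form gives 81, so the closed form does not satisfy the recurrence.

No, the closed form is incorrect.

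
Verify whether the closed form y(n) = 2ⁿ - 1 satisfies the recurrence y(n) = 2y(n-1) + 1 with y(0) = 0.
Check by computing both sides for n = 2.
From the recurrence with y(0) = 0:
  y(0) = 0, y(1) = 1, y(2) = 3
  so the recurrence gives y(2) = 3.
From the proposed closed form y(n) = 2ⁿ - 1:
  y(2) = 3.
Both sides give 3 at n = 2, and the initial condition(s) match, so the closed form is consistent.

Yes, the closed form is correct.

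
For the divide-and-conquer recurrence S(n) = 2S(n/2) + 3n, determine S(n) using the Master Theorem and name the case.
Master Theorem template: S(n) = a·S(n/b) + f(n).
Here: a=2, b=2, f(n)=3n
Compute log_b(a) = log_2(2) = 1.
f(n) = 3n = Θ(n). Case 2: S(n) = Θ(n log n).

Case 2: S(n) = Θ(n log n)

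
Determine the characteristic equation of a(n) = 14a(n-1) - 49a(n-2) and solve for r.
Substitute a(n) = rⁿ and divide through by rⁿ⁻²: r² - 14r + 49 = 0
Factor: (r - 7)² = 0, so r = 7 (double root).
General solution: a(n) = (A + Bn)·7ⁿ

Characteristic: r² - 14r + 49 = 0, Roots: r = 7 (double root)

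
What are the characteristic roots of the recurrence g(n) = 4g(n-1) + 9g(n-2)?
Substitute g(n) = rⁿ and divide through by rⁿ⁻²: r² - 4r - 9 = 0
Discriminant: 4² + 4·9 = 52, not a perfect square, so by the quadratic formula r = (4 ± √52)/2.
General solution: g(n) = A·r₁ⁿ + B·r₂ⁿ where r₁,r₂ = (4 ± √52)/2

Characteristic: r² - 4r - 9 = 0, Roots: r = (4 ± √52)/2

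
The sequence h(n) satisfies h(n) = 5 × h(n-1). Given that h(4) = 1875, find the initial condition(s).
In general h(n) = 5ⁿ · h(0). At n = 4: h(0) = h(4) / 5^4 = 1875 / 625 = 3.

h(0) = 3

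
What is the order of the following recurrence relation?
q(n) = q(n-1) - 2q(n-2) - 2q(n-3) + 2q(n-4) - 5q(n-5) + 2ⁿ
The order is the largest lag k for which q(n-k) appears. Here the deepest term is q(n-5) (the 2ⁿ term is non-homogeneous and does not affect the order), so the order is 5.

Order 5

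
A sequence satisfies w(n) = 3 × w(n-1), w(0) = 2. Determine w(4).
Computing step by step:
w(0) = 2
w(1) = 3 × 2 = 6
w(2) = 3 × 6 = 18
w(3) = 3 × 18 = 54
w(4) = 3 × 54 = 162

162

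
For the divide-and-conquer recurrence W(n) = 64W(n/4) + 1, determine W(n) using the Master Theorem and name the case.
Master Theorem template: W(n) = a·W(n/b) + f(n).
Here: a=64, b=4, f(n)=1
Compute log_b(a) = log_4(64) = 3.
f(n) = 1 = O(n^(3-ε)) with ε = 3. Case 1: W(n) = Θ(n^log_b(a)) = Θ(n^3).

Case 1: W(n) = Θ(n^3)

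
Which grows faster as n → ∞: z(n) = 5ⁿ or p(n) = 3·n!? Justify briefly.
Comparing growth rates:
Growth-rate hierarchy: log n ≺ any polynomial ≺ any exponential cⁿ (c>1) ≺ n! ≺ nⁿ.
factorial dominates exponential base 5 asymptotically.

p(n) grows faster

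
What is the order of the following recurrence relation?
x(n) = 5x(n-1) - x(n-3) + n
The order is the largest lag k for which x(n-k) appears. Here the deepest term is x(n-3) (the n term is non-homogeneous and does not affect the order), so the order is 3.

Order 3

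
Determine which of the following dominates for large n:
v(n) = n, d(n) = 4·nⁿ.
Comparing growth rates:
Growth-rate hierarchy: log n ≺ any polynomial ≺ any exponential cⁿ (c>1) ≺ n! ≺ nⁿ.
super-exponential nⁿ dominates polynomial degree 1 asymptotically.

d(n) grows faster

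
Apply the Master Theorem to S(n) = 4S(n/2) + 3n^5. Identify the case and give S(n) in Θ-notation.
Master Theorem template: S(n) = a·S(n/b) + f(n).
Here: a=4, b=2, f(n)=3n^5
Compute log_b(a) = log_2(4) = 2.
f(n) = 3n^5 = Ω(n^(2+ε)) with ε = 3, and the regularity condition holds (a·f(n/b) = (a/b^5)·f(n) with a/b^5 = 2^-3 < 1). Case 3: S(n) = Θ(f(n)) = Θ(n^5).

Case 3: S(n) = Θ(n^5)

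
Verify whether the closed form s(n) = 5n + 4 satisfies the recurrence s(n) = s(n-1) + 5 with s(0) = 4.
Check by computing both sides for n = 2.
From the recurrence with s(0) = 4:
  s(0) = 4, s(1) = 9, s(2) = 14
  so the recurrence gives s(2) = 14.
From the proposed closed form s(n) = 5n + 4:
  s(2) = 14.
Both sides give 14 at n = 2, and the initial condition(s) match, so the closed form is consistent.

Yes, the closed form is correct.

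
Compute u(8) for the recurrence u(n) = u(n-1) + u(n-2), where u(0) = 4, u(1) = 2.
Computing the sequence terms:
4, 2, 6, 8, 14, 22, 36, 58, 94

94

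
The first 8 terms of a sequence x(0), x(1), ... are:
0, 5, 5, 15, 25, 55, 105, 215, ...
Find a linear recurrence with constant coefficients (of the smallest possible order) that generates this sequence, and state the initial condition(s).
Look for the lowest-order linear relation among consecutive terms.
Observation: x(n) - 1·x(n-1) - (2)·x(n-2) = 0 holds for the shown terms, and no order-1 relation x(n) = α·x(n-1) + β fits.
Check at n=3: 1·5 + (2)·5 = 15. ✓

x(n) = x(n-1) + 2x(n-2), x(0) = 0, x(1) = 5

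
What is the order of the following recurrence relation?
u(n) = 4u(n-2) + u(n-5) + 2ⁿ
The order is the largest lag k for which u(n-k) appears. Here the deepest term is u(n-5) (the 2ⁿ term is non-homogeneous and does not affect the order), so the order is 5.

Order 5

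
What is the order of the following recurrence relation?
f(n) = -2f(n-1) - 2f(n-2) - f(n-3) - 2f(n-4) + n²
The order is the largest lag k for which f(n-k) appears. Here the deepest term is f(n-4) (the n² term is non-homogeneous and does not affect the order), so the order is 4.

Order 4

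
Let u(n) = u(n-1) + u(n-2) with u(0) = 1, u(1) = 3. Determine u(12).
Computing the sequence terms:
1, 3, 4, 7, 11, 18, 29, 47, 76, 123, 199, 322, 521

521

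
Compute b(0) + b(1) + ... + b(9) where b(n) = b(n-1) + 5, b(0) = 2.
Computing the sequence terms: 2, 7, 12, 17, 22, 27, 32, 37, 42, 47
Adding these values together:

245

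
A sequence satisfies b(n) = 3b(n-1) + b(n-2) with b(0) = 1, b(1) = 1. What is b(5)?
Computing the sequence terms:
1, 1, 4, 13, 43, 142

142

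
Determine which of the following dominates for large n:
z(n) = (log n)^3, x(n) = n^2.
Comparing growth rates:
Growth-rate hierarchy: log n ≺ any polynomial ≺ any exponential cⁿ (c>1) ≺ n! ≺ nⁿ.
polynomial degree 2 dominates polylogarithmic (log n)^3 asymptotically.

x(n) grows faster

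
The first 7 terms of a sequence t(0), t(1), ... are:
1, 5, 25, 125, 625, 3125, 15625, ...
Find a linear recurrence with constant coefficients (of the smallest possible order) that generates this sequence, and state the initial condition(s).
Look for the lowest-order linear relation among consecutive terms.
Observation: each term is 5× the previous.
Check at n=2: 5·5 = 25. ✓

t(n) = 5 × t(n-1), t(0) = 1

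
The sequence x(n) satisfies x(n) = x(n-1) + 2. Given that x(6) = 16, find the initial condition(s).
x(6) = x(0) + 6·2, so x(0) = 16 - 12 = 4.

x(0) = 4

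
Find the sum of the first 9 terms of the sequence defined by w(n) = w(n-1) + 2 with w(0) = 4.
Computing the sequence terms: 4, 6, 8, 10, 12, 14, 16, 18, 20
Adding these values together:

108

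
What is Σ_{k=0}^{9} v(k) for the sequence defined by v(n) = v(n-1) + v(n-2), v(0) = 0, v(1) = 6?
Computing the sequence terms: 0, 6, 6, 12, 18, 30, 48, 78, 126, 204
Adding these values together:

528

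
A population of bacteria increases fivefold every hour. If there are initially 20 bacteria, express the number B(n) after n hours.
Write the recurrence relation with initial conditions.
Each hour multiplies the count by 5, so the count after n hours depends only on the count after n-1 hours: B(n) = 5 × B(n-1). The starting count gives B(0) = 20.
Unrolling n times gives the closed form B(n) = 20 × 5ⁿ.

B(n) = 5 × B(n-1), B(0) = 20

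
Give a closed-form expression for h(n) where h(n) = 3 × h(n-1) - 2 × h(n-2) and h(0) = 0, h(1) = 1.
Recurrence: h(n) = 3 × h(n-1) - 2 × h(n-2), initial: h(0) = 0, h(1) = 1.
Characteristic equation: r² - 3r + 2 = 0, which factors as (r - 2)(r - 1) = 0, so r = 2, 1. General solution h(n) = A·2ⁿ + B·1ⁿ. From h(0) = 0: A + B = 0. From h(1) = 1: 2A + 1B = 1. Solving gives A = 1, B = -1.

h(n) = 2ⁿ - 1ⁿ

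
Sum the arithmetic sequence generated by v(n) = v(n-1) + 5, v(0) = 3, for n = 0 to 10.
Computing the sequence terms: 3, 8, 13, 18, 23, 28, 33, 38, 43, 48, 53
Adding these values together:

308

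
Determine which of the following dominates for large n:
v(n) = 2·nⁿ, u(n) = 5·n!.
Comparing growth rates:
Growth-rate hierarchy: log n ≺ any polynomial ≺ any exponential cⁿ (c>1) ≺ n! ≺ nⁿ.
super-exponential nⁿ dominates factorial asymptotically.

v(n) grows faster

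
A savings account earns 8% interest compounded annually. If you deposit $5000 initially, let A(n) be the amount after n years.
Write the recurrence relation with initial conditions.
Each year the balance grows by 8%, i.e. is multiplied by 1 + 8/100 = 1.08, so A(n) = 1.08 × A(n-1). The initial deposit gives A(0) = 5000.
Unrolling gives the closed form A(n) = 5000 × (1.08)ⁿ.

A(n) = 1.08 × A(n-1), A(0) = 5000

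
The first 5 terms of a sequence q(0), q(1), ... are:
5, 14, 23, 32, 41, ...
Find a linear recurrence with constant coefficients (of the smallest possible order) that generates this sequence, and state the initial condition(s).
Look for the lowest-order linear relation among consecutive terms.
Observation: consecutive differences are constant (= 9).
Check at n=2: 1·14 + 9 = 23. ✓

q(n) = q(n-1) + 9, q(0) = 5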